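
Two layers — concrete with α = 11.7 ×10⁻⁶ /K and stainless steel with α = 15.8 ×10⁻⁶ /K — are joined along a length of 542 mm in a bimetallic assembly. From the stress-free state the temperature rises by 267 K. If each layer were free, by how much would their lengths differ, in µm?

Δα = |11.7 − 15.8|×10⁻⁶/K = 4.10×10⁻⁶/K.
ΔL_mismatch = Δα·L·ΔT = 4.10×10⁻⁶ × 542.0 mm × 267.0 K = 593 µm.

593 µm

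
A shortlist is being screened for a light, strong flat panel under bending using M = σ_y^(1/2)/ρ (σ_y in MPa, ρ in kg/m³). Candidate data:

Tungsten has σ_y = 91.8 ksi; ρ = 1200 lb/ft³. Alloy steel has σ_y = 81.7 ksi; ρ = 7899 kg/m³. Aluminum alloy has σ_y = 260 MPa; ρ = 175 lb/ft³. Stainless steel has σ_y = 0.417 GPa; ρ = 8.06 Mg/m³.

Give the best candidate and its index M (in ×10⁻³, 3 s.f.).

Normalizing units and computing the index:
  tungsten: σ_y = 632.9 MPa, ρ = 19220 kg/m³
  alloy steel: σ_y = 563.3 MPa, ρ = 7899 kg/m³
  aluminum alloy: σ_y = 260.0 MPa, ρ = 2803 kg/m³
  stainless steel: σ_y = 417.0 MPa, ρ = 8060 kg/m³
  aluminum alloy: M = 5.75×10⁻³
  alloy steel: M = 3.00×10⁻³
  stainless steel: M = 2.53×10⁻³
  tungsten: M = 1.31×10⁻³
Aluminum alloy ranks first.

aluminum alloy, M = 5.75×10⁻³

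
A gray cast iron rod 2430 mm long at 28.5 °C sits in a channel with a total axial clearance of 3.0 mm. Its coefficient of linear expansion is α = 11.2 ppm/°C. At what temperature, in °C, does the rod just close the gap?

α·L₀·ΔT = 3.0 mm ⇒ ΔT = 3.0 / (11.2×10⁻⁶ × 2430.0) = 110.2 K.
T = 28.5 + 110.2 = 138.7 °C.

139 °C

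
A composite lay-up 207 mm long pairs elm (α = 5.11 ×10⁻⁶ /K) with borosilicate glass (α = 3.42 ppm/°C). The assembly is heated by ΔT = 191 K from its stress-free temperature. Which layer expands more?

elm

α(elm) = 5.11×10⁻⁶/K vs α(borosilicate glass) = 3.42×10⁻⁶/K.
Higher α expands more for the same ΔT: elm.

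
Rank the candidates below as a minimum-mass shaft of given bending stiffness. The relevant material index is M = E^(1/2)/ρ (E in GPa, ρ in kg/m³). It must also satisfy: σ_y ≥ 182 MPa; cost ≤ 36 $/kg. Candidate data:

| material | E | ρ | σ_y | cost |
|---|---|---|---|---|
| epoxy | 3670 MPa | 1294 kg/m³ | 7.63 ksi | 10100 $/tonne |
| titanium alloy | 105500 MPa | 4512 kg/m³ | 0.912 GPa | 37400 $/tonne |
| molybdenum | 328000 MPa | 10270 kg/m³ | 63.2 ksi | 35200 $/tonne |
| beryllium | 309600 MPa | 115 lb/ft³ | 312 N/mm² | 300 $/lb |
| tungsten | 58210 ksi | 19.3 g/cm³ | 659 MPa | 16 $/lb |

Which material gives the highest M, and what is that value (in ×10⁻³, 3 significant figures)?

molybdenum, M = 1.76×10⁻³

Screen on constraints: σ_y ≥ 182 MPa; cost ≤ 36 $/kg. Survivors: molybdenum, tungsten.
Normalizing units and computing the index:
  molybdenum: E = 328.0 GPa, ρ = 10270 kg/m³
  tungsten: E = 401.3 GPa, ρ = 19300 kg/m³
  molybdenum: M = 1.76×10⁻³
  tungsten: M = 1.04×10⁻³
Highest index: molybdenum.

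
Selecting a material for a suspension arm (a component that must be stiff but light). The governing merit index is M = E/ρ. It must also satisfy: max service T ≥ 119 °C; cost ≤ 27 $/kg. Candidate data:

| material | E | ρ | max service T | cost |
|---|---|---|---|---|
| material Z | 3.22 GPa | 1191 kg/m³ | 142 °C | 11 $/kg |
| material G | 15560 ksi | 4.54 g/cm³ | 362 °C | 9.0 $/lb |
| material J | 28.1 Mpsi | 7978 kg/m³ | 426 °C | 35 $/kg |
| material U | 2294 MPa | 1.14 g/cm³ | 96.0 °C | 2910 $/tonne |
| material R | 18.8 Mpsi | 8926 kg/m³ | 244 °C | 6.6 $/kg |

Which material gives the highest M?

Screen on constraints: max service T ≥ 119 °C; cost ≤ 27 $/kg. Survivors: material Z, material G, material R.
Putting every candidate on a common basis:
  material Z: E = 3.220 GPa, ρ = 1191 kg/m³
  material G: E = 107.3 GPa, ρ = 4540 kg/m³
  material R: E = 129.6 GPa, ρ = 8926 kg/m³
  material G: M = 23.6 MN·m/kg
  material R: M = 14.5 MN·m/kg
  material Z: M = 2.70 MN·m/kg
Highest index: material G.

material G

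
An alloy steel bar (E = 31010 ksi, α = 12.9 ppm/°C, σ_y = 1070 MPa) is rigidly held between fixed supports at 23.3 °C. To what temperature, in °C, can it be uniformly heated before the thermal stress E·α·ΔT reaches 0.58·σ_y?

248 °C

E = 31010 ksi = 213.8 GPa.
E·α·ΔT = 620.6 MPa ⇒ ΔT = 620.6 / (213.8×10³ × 12.9×10⁻⁶) = 225.0 K.
T = 23.3 + 225.0 = 248.3 °C.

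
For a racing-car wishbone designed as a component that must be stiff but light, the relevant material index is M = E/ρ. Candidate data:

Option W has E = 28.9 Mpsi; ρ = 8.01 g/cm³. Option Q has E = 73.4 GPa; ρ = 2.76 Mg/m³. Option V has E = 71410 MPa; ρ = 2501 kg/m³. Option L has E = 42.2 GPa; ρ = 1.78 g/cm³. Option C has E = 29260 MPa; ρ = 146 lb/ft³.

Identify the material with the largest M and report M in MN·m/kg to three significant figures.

option V, M = 28.6 MN·m/kg

In SI units:
  option W: E = 199.3 GPa, ρ = 8010 kg/m³
  option Q: E = 73.40 GPa, ρ = 2760 kg/m³
  option V: E = 71.41 GPa, ρ = 2501 kg/m³
  option L: E = 42.20 GPa, ρ = 1780 kg/m³
  option C: E = 29.26 GPa, ρ = 2339 kg/m³
  option V: M = 28.6 MN·m/kg
  option Q: M = 26.6 MN·m/kg
  option W: M = 24.9 MN·m/kg
  option L: M = 23.7 MN·m/kg
  option C: M = 12.5 MN·m/kg
Option V has the largest M.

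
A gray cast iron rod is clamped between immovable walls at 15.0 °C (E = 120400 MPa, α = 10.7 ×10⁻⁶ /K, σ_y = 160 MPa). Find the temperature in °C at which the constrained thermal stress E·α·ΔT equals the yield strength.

E = 120400 MPa = 120.4 GPa.
E·α·ΔT = 160.0 MPa ⇒ ΔT = 160.0 / (120.4×10³ × 10.7×10⁻⁶) = 124.2 K.
T = 15.0 + 124.2 = 139.2 °C.

139 °C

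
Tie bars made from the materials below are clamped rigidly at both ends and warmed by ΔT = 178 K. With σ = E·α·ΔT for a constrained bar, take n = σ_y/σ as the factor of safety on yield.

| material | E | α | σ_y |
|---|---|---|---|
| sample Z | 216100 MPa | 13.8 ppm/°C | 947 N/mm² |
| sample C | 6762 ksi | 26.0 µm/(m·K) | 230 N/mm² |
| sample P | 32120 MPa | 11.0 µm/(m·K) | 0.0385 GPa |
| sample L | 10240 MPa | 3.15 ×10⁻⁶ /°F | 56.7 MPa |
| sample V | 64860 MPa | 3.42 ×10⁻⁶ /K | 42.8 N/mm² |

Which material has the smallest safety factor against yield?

sample P

In consistent units (E in GPa, α in ×10⁻⁶/K, σ_y in MPa):
  sample Z: E = 216.1, α = 13.8, σ_y = 947.0 → σ = 531 MPa, n = 1.78
  sample C: E = 46.62, α = 26.0, σ_y = 230.0 → σ = 216 MPa, n = 1.07
  sample P: E = 32.12, α = 11.0, σ_y = 38.50 → σ = 62.9 MPa, n = 0.612
  sample L: E = 10.24, α = 5.67, σ_y = 56.70 → σ = 10.3 MPa, n = 5.49
  sample V: E = 64.86, α = 3.42, σ_y = 42.80 → σ = 39.5 MPa, n = 1.08
Smallest n: sample P with n = 0.612.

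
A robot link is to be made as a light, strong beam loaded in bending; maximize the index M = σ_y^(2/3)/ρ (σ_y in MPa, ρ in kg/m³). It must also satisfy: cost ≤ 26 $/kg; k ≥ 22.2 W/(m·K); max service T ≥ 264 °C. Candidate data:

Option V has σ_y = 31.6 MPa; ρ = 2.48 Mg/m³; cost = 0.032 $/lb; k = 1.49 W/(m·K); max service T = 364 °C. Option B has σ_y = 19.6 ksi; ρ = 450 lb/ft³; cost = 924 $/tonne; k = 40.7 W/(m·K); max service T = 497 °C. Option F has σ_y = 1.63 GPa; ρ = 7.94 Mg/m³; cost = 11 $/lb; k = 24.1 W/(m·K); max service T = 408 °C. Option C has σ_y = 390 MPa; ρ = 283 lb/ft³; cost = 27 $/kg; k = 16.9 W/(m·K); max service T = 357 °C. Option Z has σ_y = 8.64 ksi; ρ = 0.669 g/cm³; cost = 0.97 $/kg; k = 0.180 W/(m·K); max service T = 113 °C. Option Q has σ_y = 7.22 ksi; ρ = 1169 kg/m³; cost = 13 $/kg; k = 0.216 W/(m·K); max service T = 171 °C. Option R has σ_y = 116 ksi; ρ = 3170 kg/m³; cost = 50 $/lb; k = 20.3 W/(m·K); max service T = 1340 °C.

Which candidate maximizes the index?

Screen on constraints: cost ≤ 26 $/kg; k ≥ 22.2 W/(m·K); max service T ≥ 264 °C. Survivors: option B, option F.
In SI units:
  option B: σ_y = 135.1 MPa, ρ = 7208 kg/m³
  option F: σ_y = 1630 MPa, ρ = 7940 kg/m³
  option F: M = 17.4×10⁻³
  option B: M = 3.65×10⁻³
Option F has the largest M.

option F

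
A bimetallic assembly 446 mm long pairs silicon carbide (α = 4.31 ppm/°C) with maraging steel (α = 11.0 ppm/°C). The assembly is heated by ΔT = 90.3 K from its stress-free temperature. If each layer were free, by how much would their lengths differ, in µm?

269 µm

Δα = |4.31 − 11.0|×10⁻⁶/K = 6.69×10⁻⁶/K.
ΔL_mismatch = Δα·L·ΔT = 6.69×10⁻⁶ × 446.0 mm × 90.3 K = 269 µm.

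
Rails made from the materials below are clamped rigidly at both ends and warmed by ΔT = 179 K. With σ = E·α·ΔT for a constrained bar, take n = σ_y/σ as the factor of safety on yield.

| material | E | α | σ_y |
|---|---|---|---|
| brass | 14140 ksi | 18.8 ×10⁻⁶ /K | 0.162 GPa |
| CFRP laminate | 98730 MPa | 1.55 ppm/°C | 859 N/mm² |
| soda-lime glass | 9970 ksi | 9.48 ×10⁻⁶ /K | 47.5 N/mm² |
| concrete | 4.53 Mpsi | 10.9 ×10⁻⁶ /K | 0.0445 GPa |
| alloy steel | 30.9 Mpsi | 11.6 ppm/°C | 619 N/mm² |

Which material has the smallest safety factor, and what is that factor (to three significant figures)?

Converting E to GPa, α to ×10⁻⁶/K, σ_y to MPa, then σ and n for each:
  brass: E = 97.49, α = 18.8, σ_y = 162.0 → σ = 328 MPa, n = 0.494
  CFRP laminate: E = 98.73, α = 1.55, σ_y = 859.0 → σ = 27.4 MPa, n = 31.4
  soda-lime glass: E = 68.74, α = 9.48, σ_y = 47.50 → σ = 117 MPa, n = 0.407
  concrete: E = 31.23, α = 10.9, σ_y = 44.50 → σ = 60.9 MPa, n = 0.730
  alloy steel: E = 213.0, α = 11.6, σ_y = 619.0 → σ = 442 MPa, n = 1.40
Soda-lime glass has the lowest safety factor, n = 0.407.

soda-lime glass, n = 0.407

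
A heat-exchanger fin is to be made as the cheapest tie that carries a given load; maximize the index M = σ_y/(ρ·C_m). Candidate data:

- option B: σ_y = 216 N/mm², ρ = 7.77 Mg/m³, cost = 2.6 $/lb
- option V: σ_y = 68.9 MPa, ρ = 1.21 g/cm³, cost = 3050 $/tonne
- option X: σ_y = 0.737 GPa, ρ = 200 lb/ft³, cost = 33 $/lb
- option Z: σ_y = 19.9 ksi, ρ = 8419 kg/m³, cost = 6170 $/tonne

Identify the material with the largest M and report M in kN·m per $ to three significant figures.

option V, M = 18.7 kN·m per $

Normalizing units and computing the index:
  option B: σ_y = 216.0 MPa, ρ = 7770 kg/m³, cost = 5.732 $/kg
  option V: σ_y = 68.90 MPa, ρ = 1210 kg/m³, cost = 3.050 $/kg
  option X: σ_y = 737.0 MPa, ρ = 3204 kg/m³, cost = 72.75 $/kg
  option Z: σ_y = 137.2 MPa, ρ = 8419 kg/m³, cost = 6.170 $/kg
  option V: M = 18.7 kN·m per $
  option B: M = 4.85 kN·m per $
  option X: M = 3.16 kN·m per $
  option Z: M = 2.64 kN·m per $
The maximum is for option V.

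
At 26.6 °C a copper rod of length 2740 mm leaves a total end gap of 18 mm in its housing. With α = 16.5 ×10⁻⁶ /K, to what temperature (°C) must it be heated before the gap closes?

α·L₀·ΔT = 18.0 mm ⇒ ΔT = 18.0 / (16.5×10⁻⁶ × 2740.0) = 398.1 K.
T = 26.6 + 398.1 = 424.7 °C.

425 °C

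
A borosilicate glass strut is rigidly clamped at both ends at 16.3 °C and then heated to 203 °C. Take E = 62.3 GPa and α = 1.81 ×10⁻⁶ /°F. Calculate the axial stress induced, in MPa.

α = 1.81×10⁻⁶/°F × 9/5 = 3.26×10⁻⁶/K.
ΔT = 186.7 K. Constrained thermal stress σ = E·α·ΔT = 62.30×10³ MPa × 3.26×10⁻⁶ × 186.7 = 37.9 MPa (compressive).

37.9 MPa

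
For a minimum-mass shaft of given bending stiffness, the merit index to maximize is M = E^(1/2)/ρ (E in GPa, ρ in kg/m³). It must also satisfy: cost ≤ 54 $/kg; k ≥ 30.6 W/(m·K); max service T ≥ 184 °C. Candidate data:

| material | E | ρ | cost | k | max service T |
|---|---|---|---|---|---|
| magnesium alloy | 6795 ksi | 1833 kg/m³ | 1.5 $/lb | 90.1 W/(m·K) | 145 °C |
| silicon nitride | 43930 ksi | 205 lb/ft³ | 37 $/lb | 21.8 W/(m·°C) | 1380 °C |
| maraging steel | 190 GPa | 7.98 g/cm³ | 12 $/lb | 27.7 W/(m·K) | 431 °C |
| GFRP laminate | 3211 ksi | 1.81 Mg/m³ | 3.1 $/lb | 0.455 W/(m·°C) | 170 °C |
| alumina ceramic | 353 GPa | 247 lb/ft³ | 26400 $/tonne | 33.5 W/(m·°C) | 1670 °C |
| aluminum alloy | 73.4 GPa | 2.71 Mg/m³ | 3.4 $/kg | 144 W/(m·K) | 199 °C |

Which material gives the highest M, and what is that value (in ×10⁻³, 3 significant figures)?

alumina ceramic, M = 4.75×10⁻³

Screen on constraints: cost ≤ 54 $/kg; k ≥ 30.6 W/(m·K); max service T ≥ 184 °C. Survivors: alumina ceramic, aluminum alloy.
After converting to SI:
  alumina ceramic: E = 353.0 GPa, ρ = 3957 kg/m³
  aluminum alloy: E = 73.40 GPa, ρ = 2710 kg/m³
  alumina ceramic: M = 4.75×10⁻³
  aluminum alloy: M = 3.16×10⁻³
Alumina ceramic ranks first.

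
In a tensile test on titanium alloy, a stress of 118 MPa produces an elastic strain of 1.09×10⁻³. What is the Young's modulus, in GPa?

108 GPa

E = σ/ε = 118 MPa / 1.09×10⁻³ = 108300 MPa = 108 GPa.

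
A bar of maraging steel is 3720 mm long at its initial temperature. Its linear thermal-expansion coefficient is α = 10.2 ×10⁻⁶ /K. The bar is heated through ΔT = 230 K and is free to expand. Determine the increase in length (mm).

ΔL = α·L₀·ΔT = 10.2×10⁻⁶ × 3720 mm × 230.0 K = 8.73 mm.

8.73 mm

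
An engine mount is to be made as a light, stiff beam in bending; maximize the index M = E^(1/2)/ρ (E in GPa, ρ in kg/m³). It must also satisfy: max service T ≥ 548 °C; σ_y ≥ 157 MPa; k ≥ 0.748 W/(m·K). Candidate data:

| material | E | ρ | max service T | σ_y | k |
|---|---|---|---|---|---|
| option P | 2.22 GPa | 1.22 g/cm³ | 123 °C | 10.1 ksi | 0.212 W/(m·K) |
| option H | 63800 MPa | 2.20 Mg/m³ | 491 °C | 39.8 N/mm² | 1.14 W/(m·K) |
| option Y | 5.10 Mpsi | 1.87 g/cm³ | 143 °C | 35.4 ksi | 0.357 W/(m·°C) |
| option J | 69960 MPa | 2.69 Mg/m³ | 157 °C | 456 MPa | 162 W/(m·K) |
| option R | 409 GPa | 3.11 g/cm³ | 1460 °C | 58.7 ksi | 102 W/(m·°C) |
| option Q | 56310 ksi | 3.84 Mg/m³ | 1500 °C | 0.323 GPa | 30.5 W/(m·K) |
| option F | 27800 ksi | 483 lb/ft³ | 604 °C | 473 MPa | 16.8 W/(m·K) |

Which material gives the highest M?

option R

Screen on constraints: max service T ≥ 548 °C; σ_y ≥ 157 MPa; k ≥ 0.748 W/(m·K). Survivors: option R, option Q, option F.
After converting to SI:
  option R: E = 409.0 GPa, ρ = 3110 kg/m³
  option Q: E = 388.2 GPa, ρ = 3840 kg/m³
  option F: E = 191.7 GPa, ρ = 7737 kg/m³
  option R: M = 6.50×10⁻³
  option Q: M = 5.13×10⁻³
  option F: M = 1.79×10⁻³
Option R ranks first.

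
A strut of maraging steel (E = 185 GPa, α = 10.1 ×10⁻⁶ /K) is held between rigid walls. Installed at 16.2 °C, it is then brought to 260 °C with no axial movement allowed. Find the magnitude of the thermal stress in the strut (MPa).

ΔT = 243.8 K. Constrained thermal stress σ = E·α·ΔT = 185.0×10³ MPa × 10.1×10⁻⁶ × 243.8 = 456 MPa (compressive).

456 MPa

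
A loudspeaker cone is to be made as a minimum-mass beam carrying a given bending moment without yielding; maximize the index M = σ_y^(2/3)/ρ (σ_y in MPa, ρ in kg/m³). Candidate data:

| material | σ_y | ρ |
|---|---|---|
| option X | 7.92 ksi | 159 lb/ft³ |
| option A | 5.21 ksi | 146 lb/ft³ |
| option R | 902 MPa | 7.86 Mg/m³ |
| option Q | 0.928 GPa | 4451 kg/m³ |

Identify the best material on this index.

option Q

After converting to SI:
  option X: σ_y = 54.61 MPa, ρ = 2547 kg/m³
  option A: σ_y = 35.92 MPa, ρ = 2339 kg/m³
  option R: σ_y = 902.0 MPa, ρ = 7860 kg/m³
  option Q: σ_y = 928.0 MPa, ρ = 4451 kg/m³
  option Q: M = 21.4×10⁻³
  option R: M = 11.9×10⁻³
  option X: M = 5.65×10⁻³
  option A: M = 4.66×10⁻³
Option Q ranks first.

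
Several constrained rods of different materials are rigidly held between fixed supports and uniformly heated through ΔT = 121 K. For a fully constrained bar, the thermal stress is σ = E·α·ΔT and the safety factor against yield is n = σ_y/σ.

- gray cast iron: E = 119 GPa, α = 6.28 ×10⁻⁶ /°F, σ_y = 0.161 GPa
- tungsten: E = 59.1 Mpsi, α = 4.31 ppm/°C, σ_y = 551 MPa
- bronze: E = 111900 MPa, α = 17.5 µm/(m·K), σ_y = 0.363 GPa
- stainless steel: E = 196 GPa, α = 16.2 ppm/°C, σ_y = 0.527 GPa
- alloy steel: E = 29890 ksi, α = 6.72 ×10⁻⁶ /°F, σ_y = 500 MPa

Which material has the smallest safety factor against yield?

gray cast iron

Converting E to GPa, α to ×10⁻⁶/K, σ_y to MPa, then σ and n for each:
  gray cast iron: E = 119.0, α = 11.3, σ_y = 161.0 → σ = 163 MPa, n = 0.989
  tungsten: E = 407.5, α = 4.31, σ_y = 551.0 → σ = 213 MPa, n = 2.59
  bronze: E = 111.9, α = 17.5, σ_y = 363.0 → σ = 237 MPa, n = 1.53
  stainless steel: E = 196.0, α = 16.2, σ_y = 527.0 → σ = 384 MPa, n = 1.37
  alloy steel: E = 206.1, α = 12.1, σ_y = 500.0 → σ = 302 MPa, n = 1.66
Smallest n: gray cast iron with n = 0.989.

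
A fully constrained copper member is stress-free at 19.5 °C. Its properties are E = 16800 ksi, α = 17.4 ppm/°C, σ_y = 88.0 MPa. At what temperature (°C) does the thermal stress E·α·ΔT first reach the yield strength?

E = 16800 ksi = 115.8 GPa.
E·α·ΔT = 88.00 MPa ⇒ ΔT = 88.00 / (115.8×10³ × 17.4×10⁻⁶) = 43.66 K.
T = 19.5 + 43.66 = 63.16 °C.

63.2 °C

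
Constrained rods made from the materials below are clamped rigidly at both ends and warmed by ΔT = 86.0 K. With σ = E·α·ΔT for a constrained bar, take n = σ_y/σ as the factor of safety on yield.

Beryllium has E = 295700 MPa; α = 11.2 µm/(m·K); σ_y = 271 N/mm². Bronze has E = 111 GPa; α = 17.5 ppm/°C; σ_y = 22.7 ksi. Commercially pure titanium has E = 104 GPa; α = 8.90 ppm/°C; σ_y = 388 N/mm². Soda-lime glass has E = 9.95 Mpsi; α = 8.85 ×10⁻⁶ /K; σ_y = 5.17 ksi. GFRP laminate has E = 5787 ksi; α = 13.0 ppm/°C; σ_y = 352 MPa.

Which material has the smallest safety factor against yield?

With everything in SI (GPa, ×10⁻⁶/K, MPa):
  beryllium: E = 295.7, α = 11.2, σ_y = 271.0 → σ = 285 MPa, n = 0.951
  bronze: E = 111.0, α = 17.5, σ_y = 156.5 → σ = 167 MPa, n = 0.937
  commercially pure titanium: E = 104.0, α = 8.90, σ_y = 388.0 → σ = 79.6 MPa, n = 4.87
  soda-lime glass: E = 68.60, α = 8.85, σ_y = 35.65 → σ = 52.2 MPa, n = 0.683
  GFRP laminate: E = 39.90, α = 13.0, σ_y = 352.0 → σ = 44.6 MPa, n = 7.89
Soda-lime glass has the lowest safety factor, n = 0.683.

soda-lime glass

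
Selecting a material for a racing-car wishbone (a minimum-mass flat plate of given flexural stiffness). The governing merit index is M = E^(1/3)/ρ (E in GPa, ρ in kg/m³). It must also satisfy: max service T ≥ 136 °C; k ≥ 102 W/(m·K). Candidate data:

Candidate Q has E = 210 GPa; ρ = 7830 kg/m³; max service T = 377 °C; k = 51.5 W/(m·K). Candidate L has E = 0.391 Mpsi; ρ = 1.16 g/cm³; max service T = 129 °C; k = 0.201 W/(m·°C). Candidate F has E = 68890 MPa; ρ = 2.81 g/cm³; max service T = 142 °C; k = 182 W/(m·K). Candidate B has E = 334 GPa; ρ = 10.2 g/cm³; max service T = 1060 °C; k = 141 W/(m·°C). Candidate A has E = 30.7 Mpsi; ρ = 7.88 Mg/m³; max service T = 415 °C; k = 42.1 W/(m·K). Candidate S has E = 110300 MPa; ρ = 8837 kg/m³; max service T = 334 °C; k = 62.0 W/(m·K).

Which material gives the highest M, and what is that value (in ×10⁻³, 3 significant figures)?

Screen on constraints: max service T ≥ 136 °C; k ≥ 102 W/(m·K). Survivors: candidate F, candidate B.
In SI units:
  candidate F: E = 68.89 GPa, ρ = 2810 kg/m³
  candidate B: E = 334.0 GPa, ρ = 10200 kg/m³
  candidate F: M = 1.46×10⁻³
  candidate B: M = 0.680×10⁻³
The maximum is for candidate F.

candidate F, M = 1.46×10⁻³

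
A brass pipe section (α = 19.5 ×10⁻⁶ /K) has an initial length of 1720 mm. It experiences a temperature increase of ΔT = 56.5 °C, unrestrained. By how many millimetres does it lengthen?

ΔL = α·L₀·ΔT = 19.5×10⁻⁶ × 1720 mm × 56.50 K = 1.90 mm.

1.90 mm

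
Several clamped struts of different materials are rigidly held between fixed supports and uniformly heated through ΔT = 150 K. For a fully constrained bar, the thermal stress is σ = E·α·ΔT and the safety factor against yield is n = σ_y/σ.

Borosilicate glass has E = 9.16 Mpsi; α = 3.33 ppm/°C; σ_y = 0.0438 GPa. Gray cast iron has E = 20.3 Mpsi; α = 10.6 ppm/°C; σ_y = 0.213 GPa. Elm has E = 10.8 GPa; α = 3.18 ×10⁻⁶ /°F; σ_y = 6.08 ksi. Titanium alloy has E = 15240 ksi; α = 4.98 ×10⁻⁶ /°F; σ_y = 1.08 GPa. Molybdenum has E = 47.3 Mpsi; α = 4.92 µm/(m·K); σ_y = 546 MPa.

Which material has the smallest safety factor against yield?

gray cast iron

With everything in SI (GPa, ×10⁻⁶/K, MPa):
  borosilicate glass: E = 63.16, α = 3.33, σ_y = 43.80 → σ = 31.5 MPa, n = 1.39
  gray cast iron: E = 140.0, α = 10.6, σ_y = 213.0 → σ = 223 MPa, n = 0.957
  elm: E = 10.80, α = 5.72, σ_y = 41.92 → σ = 9.27 MPa, n = 4.52
  titanium alloy: E = 105.1, α = 8.96, σ_y = 1080 → σ = 141 MPa, n = 7.64
  molybdenum: E = 326.1, α = 4.92, σ_y = 546.0 → σ = 241 MPa, n = 2.27
The minimum is gray cast iron at n = 0.957.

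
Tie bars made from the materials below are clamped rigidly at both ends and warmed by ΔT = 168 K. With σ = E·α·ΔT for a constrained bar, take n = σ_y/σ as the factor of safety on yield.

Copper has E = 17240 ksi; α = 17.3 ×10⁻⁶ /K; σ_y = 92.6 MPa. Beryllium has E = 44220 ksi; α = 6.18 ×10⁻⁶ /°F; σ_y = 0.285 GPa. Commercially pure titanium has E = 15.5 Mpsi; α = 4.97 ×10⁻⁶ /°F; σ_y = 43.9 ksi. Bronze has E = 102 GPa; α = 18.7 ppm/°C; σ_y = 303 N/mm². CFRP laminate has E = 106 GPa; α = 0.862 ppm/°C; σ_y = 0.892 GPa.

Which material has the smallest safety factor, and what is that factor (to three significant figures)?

copper, n = 0.268

Converting E to GPa, α to ×10⁻⁶/K, σ_y to MPa, then σ and n for each:
  copper: E = 118.9, α = 17.3, σ_y = 92.60 → σ = 345 MPa, n = 0.268
  beryllium: E = 304.9, α = 11.1, σ_y = 285.0 → σ = 570 MPa, n = 0.500
  commercially pure titanium: E = 106.9, α = 8.95, σ_y = 302.7 → σ = 161 MPa, n = 1.88
  bronze: E = 102.0, α = 18.7, σ_y = 303.0 → σ = 320 MPa, n = 0.946
  CFRP laminate: E = 106.0, α = 0.862, σ_y = 892.0 → σ = 15.4 MPa, n = 58.1
The minimum is copper at n = 0.268.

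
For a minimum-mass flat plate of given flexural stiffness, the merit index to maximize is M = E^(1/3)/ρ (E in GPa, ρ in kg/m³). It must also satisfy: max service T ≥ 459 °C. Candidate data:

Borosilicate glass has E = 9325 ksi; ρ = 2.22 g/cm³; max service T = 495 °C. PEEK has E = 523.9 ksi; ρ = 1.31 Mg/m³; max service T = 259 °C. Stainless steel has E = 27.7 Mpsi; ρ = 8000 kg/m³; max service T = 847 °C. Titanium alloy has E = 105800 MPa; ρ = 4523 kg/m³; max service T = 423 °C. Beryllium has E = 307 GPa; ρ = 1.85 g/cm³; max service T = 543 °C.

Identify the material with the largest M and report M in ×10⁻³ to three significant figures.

Screen on constraints: max service T ≥ 459 °C. Survivors: borosilicate glass, stainless steel, beryllium.
Normalizing units and computing the index:
  borosilicate glass: E = 64.29 GPa, ρ = 2220 kg/m³
  stainless steel: E = 191.0 GPa, ρ = 8000 kg/m³
  beryllium: E = 307.0 GPa, ρ = 1850 kg/m³
  beryllium: M = 3.65×10⁻³
  borosilicate glass: M = 1.80×10⁻³
  stainless steel: M = 0.720×10⁻³
Beryllium ranks first.

beryllium, M = 3.65×10⁻³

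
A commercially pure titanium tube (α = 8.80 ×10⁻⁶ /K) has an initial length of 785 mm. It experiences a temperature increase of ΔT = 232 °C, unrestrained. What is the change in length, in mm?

1.60 mm

ΔL = α·L₀·ΔT = 8.80×10⁻⁶ × 785 mm × 232.0 K = 1.60 mm.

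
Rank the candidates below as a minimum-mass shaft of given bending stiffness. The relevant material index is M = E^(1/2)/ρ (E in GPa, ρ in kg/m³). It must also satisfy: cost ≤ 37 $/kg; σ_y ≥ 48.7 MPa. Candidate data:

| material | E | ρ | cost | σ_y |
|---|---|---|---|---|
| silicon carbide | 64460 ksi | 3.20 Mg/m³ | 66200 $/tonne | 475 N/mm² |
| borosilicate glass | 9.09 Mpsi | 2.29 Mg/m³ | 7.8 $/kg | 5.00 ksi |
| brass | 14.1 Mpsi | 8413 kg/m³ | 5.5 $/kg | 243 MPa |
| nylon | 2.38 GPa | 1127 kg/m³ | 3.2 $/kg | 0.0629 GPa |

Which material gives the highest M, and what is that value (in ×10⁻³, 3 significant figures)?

Screen on constraints: cost ≤ 37 $/kg; σ_y ≥ 48.7 MPa. Survivors: brass, nylon.
In SI units:
  brass: E = 97.22 GPa, ρ = 8413 kg/m³
  nylon: E = 2.380 GPa, ρ = 1127 kg/m³
  nylon: M = 1.37×10⁻³
  brass: M = 1.17×10⁻³
Nylon has the largest M.

nylon, M = 1.37×10⁻³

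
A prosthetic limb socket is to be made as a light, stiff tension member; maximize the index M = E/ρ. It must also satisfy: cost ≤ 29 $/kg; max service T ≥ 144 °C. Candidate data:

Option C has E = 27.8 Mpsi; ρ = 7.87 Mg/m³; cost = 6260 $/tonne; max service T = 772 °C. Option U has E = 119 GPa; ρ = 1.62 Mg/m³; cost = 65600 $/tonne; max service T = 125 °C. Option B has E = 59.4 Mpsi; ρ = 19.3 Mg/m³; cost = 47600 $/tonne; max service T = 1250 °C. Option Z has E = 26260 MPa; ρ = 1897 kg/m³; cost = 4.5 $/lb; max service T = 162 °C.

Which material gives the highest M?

Screen on constraints: cost ≤ 29 $/kg; max service T ≥ 144 °C. Survivors: option C, option Z.
Convert each candidate to consistent units, then evaluate M:
  option C: E = 191.7 GPa, ρ = 7870 kg/m³
  option Z: E = 26.26 GPa, ρ = 1897 kg/m³
  option C: M = 24.4 MN·m/kg
  option Z: M = 13.8 MN·m/kg
Highest index: option C.

option C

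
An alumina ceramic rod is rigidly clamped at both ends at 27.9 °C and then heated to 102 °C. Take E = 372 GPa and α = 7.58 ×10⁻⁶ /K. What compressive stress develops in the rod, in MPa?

209 MPa

ΔT = 74.10 K. Constrained thermal stress σ = E·α·ΔT = 372.0×10³ MPa × 7.58×10⁻⁶ × 74.10 = 209 MPa (compressive).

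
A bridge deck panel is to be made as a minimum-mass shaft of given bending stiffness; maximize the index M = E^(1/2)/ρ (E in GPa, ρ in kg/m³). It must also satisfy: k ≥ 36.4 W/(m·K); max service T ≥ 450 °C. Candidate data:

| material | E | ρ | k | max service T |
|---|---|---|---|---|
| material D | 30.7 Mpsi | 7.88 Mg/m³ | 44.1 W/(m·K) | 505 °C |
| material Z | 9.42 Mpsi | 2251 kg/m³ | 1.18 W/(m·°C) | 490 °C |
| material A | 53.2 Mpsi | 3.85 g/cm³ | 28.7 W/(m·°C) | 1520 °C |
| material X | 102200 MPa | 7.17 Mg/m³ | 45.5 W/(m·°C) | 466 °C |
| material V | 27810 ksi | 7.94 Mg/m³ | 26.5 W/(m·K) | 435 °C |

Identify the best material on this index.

material D

Screen on constraints: k ≥ 36.4 W/(m·K); max service T ≥ 450 °C. Survivors: material D, material X.
Putting every candidate on a common basis:
  material D: E = 211.7 GPa, ρ = 7880 kg/m³
  material X: E = 102.2 GPa, ρ = 7170 kg/m³
  material D: M = 1.85×10⁻³
  material X: M = 1.41×10⁻³
Material D ranks first.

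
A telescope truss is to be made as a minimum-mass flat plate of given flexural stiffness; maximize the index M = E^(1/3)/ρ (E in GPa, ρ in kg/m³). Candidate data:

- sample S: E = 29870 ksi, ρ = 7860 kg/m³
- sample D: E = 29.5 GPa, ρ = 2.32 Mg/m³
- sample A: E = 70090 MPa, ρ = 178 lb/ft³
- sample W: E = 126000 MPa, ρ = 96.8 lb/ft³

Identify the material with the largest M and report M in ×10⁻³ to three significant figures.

Normalizing units and computing the index:
  sample S: E = 205.9 GPa, ρ = 7860 kg/m³
  sample D: E = 29.50 GPa, ρ = 2320 kg/m³
  sample A: E = 70.09 GPa, ρ = 2851 kg/m³
  sample W: E = 126.0 GPa, ρ = 1551 kg/m³
  sample W: M = 3.23×10⁻³
  sample A: M = 1.45×10⁻³
  sample D: M = 1.33×10⁻³
  sample S: M = 0.751×10⁻³
Sample W has the largest M.

sample W, M = 3.23×10⁻³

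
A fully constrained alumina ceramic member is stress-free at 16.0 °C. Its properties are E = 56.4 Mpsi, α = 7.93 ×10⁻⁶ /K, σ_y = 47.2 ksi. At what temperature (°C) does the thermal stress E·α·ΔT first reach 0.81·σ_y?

E = 56.4 Mpsi = 388.9 GPa.
σ_y = 47.2 ksi = 325.4 MPa.
E·α·ΔT = 263.6 MPa ⇒ ΔT = 263.6 / (388.9×10³ × 7.93×10⁻⁶) = 85.48 K.
T = 16.0 + 85.48 = 101.5 °C.

101 °C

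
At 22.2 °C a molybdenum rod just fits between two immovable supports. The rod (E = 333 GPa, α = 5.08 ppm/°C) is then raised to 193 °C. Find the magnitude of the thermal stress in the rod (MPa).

ΔT = 170.8 K. Constrained thermal stress σ = E·α·ΔT = 333.0×10³ MPa × 5.08×10⁻⁶ × 170.8 = 289 MPa (compressive).

289 MPa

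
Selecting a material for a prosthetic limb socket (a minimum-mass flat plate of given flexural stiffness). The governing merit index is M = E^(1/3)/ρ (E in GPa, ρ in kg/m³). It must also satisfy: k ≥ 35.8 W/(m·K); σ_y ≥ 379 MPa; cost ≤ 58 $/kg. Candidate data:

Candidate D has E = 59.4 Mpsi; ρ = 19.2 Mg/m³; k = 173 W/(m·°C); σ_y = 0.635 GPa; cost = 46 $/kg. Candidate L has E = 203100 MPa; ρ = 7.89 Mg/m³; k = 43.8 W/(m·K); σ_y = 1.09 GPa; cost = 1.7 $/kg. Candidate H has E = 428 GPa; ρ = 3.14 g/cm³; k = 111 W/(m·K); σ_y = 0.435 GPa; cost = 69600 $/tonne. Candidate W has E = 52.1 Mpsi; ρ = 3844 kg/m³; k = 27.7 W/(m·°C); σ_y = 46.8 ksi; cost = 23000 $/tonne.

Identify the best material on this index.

candidate L

Screen on constraints: k ≥ 35.8 W/(m·K); σ_y ≥ 379 MPa; cost ≤ 58 $/kg. Survivors: candidate D, candidate L.
Normalizing units and computing the index:
  candidate D: E = 409.5 GPa, ρ = 19200 kg/m³
  candidate L: E = 203.1 GPa, ρ = 7890 kg/m³
  candidate L: M = 0.745×10⁻³
  candidate D: M = 0.387×10⁻³
Candidate L ranks first.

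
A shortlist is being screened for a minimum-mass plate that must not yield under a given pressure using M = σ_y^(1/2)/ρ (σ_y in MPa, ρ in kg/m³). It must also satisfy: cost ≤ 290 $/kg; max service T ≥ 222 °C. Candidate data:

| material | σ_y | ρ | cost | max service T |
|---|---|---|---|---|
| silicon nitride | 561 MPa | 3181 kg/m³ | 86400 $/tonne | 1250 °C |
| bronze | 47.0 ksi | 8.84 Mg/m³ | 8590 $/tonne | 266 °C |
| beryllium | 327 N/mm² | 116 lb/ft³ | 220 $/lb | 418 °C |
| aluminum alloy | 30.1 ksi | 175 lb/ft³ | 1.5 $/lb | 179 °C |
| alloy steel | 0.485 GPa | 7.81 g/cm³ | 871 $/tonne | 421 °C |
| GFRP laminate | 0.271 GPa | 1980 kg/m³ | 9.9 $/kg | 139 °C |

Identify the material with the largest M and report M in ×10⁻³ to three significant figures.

Screen on constraints: cost ≤ 290 $/kg; max service T ≥ 222 °C. Survivors: silicon nitride, bronze, alloy steel.
Putting every candidate on a common basis:
  silicon nitride: σ_y = 561.0 MPa, ρ = 3181 kg/m³
  bronze: σ_y = 324.1 MPa, ρ = 8840 kg/m³
  alloy steel: σ_y = 485.0 MPa, ρ = 7810 kg/m³
  silicon nitride: M = 7.45×10⁻³
  alloy steel: M = 2.82×10⁻³
  bronze: M = 2.04×10⁻³
Silicon nitride has the largest M.

silicon nitride, M = 7.45×10⁻³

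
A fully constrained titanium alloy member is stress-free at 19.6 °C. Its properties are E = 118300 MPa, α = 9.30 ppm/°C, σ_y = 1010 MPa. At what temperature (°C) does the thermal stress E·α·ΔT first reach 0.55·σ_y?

525 °C

E = 118300 MPa = 118.3 GPa.
E·α·ΔT = 555.5 MPa ⇒ ΔT = 555.5 / (118.3×10³ × 9.30×10⁻⁶) = 504.9 K.
T = 19.6 + 504.9 = 524.5 °C.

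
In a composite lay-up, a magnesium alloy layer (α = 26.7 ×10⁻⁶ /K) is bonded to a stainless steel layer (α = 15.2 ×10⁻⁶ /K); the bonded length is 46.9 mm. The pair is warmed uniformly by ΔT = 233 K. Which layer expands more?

α(magnesium alloy) = 26.7×10⁻⁶/K vs α(stainless steel) = 15.2×10⁻⁶/K.
Higher α expands more for the same ΔT: magnesium alloy.

magnesium alloy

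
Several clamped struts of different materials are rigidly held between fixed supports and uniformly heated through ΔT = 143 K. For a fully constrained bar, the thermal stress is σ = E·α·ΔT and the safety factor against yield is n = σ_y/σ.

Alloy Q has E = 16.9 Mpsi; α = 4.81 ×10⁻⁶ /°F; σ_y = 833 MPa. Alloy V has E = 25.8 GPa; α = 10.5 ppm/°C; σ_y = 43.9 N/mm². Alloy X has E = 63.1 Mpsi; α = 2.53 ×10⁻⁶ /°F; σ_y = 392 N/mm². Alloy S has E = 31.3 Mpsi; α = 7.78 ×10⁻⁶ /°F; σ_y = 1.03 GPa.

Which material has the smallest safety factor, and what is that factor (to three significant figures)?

alloy V, n = 1.13

Converting E to GPa, α to ×10⁻⁶/K, σ_y to MPa, then σ and n for each:
  alloy Q: E = 116.5, α = 8.66, σ_y = 833.0 → σ = 144 MPa, n = 5.77
  alloy V: E = 25.80, α = 10.5, σ_y = 43.90 → σ = 38.7 MPa, n = 1.13
  alloy X: E = 435.1, α = 4.55, σ_y = 392.0 → σ = 283 MPa, n = 1.38
  alloy S: E = 215.8, α = 14.0, σ_y = 1030 → σ = 432 MPa, n = 2.38
Alloy V has the lowest safety factor, n = 1.13.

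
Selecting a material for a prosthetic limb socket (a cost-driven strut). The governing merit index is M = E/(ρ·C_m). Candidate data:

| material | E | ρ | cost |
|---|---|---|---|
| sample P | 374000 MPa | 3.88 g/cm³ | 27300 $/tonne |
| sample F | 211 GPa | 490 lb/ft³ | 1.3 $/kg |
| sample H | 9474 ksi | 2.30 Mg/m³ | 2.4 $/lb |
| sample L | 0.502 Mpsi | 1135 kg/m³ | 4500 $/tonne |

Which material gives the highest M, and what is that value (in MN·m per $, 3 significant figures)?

In SI units:
  sample P: E = 374.0 GPa, ρ = 3880 kg/m³, cost = 27.30 $/kg
  sample F: E = 211.0 GPa, ρ = 7849 kg/m³, cost = 1.300 $/kg
  sample H: E = 65.32 GPa, ρ = 2300 kg/m³, cost = 5.291 $/kg
  sample L: E = 3.461 GPa, ρ = 1135 kg/m³, cost = 4.500 $/kg
  sample F: M = 20.7 MN·m per $
  sample H: M = 5.37 MN·m per $
  sample P: M = 3.53 MN·m per $
  sample L: M = 0.678 MN·m per $
Highest index: sample F.

sample F, M = 20.7 MN·m per $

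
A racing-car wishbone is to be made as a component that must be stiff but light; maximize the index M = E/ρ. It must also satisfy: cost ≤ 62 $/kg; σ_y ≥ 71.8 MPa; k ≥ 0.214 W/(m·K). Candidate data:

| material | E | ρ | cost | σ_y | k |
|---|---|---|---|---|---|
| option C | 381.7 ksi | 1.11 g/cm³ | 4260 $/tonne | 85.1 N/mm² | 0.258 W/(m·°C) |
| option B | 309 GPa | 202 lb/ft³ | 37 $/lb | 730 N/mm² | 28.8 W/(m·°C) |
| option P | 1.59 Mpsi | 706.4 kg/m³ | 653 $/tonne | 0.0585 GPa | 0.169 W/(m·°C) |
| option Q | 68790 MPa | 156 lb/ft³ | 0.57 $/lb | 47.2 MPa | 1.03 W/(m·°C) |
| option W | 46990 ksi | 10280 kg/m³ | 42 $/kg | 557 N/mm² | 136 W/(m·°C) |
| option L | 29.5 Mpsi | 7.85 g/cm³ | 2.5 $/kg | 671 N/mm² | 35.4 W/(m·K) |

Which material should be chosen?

option W

Screen on constraints: cost ≤ 62 $/kg; σ_y ≥ 71.8 MPa; k ≥ 0.214 W/(m·K). Survivors: option C, option W, option L.
After converting to SI:
  option C: E = 2.632 GPa, ρ = 1110 kg/m³
  option W: E = 324.0 GPa, ρ = 10280 kg/m³
  option L: E = 203.4 GPa, ρ = 7850 kg/m³
  option W: M = 31.5 MN·m/kg
  option L: M = 25.9 MN·m/kg
  option C: M = 2.37 MN·m/kg
Highest index: option W.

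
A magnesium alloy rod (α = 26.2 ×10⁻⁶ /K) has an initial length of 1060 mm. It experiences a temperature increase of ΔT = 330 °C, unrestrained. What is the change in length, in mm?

ΔL = α·L₀·ΔT = 26.2×10⁻⁶ × 1060 mm × 330.0 K = 9.16 mm.

9.16 mm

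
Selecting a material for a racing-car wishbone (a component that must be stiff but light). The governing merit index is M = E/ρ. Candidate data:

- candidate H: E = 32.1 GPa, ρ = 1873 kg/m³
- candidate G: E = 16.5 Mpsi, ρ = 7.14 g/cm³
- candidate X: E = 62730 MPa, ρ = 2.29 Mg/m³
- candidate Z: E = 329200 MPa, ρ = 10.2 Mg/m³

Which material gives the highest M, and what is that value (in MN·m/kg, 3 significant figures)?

candidate Z, M = 32.3 MN·m/kg

After converting to SI:
  candidate H: E = 32.10 GPa, ρ = 1873 kg/m³
  candidate G: E = 113.8 GPa, ρ = 7140 kg/m³
  candidate X: E = 62.73 GPa, ρ = 2290 kg/m³
  candidate Z: E = 329.2 GPa, ρ = 10200 kg/m³
  candidate Z: M = 32.3 MN·m/kg
  candidate X: M = 27.4 MN·m/kg
  candidate H: M = 17.1 MN·m/kg
  candidate G: M = 15.9 MN·m/kg
Candidate Z ranks first.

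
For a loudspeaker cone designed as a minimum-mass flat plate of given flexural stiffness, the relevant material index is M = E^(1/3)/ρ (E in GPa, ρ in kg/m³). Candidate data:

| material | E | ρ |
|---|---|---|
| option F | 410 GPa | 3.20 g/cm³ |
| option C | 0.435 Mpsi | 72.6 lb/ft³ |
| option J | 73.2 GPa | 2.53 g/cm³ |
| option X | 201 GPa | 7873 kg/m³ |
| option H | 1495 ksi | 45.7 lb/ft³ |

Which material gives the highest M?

Putting every candidate on a common basis:
  option F: E = 410.0 GPa, ρ = 3200 kg/m³
  option C: E = 2.999 GPa, ρ = 1163 kg/m³
  option J: E = 73.20 GPa, ρ = 2530 kg/m³
  option X: E = 201.0 GPa, ρ = 7873 kg/m³
  option H: E = 10.31 GPa, ρ = 732.0 kg/m³
  option H: M = 2.97×10⁻³
  option F: M = 2.32×10⁻³
  option J: M = 1.65×10⁻³
  option C: M = 1.24×10⁻³
  option X: M = 0.744×10⁻³
Highest index: option H.

option H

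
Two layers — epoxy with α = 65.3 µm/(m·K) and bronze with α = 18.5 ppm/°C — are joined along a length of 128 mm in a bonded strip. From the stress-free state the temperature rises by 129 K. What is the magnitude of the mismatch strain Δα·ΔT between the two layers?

Δα = |65.3 − 18.5|×10⁻⁶/K = 46.8×10⁻⁶/K.
Mismatch strain = Δα·ΔT = 46.8×10⁻⁶ × 129.0 = 6.04×10⁻³.

6.04×10⁻³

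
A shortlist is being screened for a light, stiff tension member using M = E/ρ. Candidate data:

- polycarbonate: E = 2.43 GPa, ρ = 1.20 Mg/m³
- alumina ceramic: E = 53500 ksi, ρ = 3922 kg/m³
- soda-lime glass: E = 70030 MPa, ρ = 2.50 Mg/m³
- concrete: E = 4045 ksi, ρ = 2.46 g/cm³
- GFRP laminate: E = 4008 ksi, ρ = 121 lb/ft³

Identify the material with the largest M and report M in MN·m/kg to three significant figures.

alumina ceramic, M = 94.1 MN·m/kg

After converting to SI:
  polycarbonate: E = 2.430 GPa, ρ = 1200 kg/m³
  alumina ceramic: E = 368.9 GPa, ρ = 3922 kg/m³
  soda-lime glass: E = 70.03 GPa, ρ = 2500 kg/m³
  concrete: E = 27.89 GPa, ρ = 2460 kg/m³
  GFRP laminate: E = 27.63 GPa, ρ = 1938 kg/m³
  alumina ceramic: M = 94.1 MN·m/kg
  soda-lime glass: M = 28.0 MN·m/kg
  GFRP laminate: M = 14.3 MN·m/kg
  concrete: M = 11.3 MN·m/kg
  polycarbonate: M = 2.02 MN·m/kg
Alumina ceramic has the largest M.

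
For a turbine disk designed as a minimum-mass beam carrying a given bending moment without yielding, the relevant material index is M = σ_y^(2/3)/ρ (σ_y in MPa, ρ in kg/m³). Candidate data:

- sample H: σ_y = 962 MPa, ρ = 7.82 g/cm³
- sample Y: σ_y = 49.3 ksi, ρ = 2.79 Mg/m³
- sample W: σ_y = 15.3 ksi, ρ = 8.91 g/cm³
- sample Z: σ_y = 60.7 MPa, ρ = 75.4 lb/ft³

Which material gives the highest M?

Normalizing units and computing the index:
  sample H: σ_y = 962.0 MPa, ρ = 7820 kg/m³
  sample Y: σ_y = 339.9 MPa, ρ = 2790 kg/m³
  sample W: σ_y = 105.5 MPa, ρ = 8910 kg/m³
  sample Z: σ_y = 60.70 MPa, ρ = 1208 kg/m³
  sample Y: M = 17.5×10⁻³
  sample Z: M = 12.8×10⁻³
  sample H: M = 12.5×10⁻³
  sample W: M = 2.51×10⁻³
Sample Y has the largest M.

sample Y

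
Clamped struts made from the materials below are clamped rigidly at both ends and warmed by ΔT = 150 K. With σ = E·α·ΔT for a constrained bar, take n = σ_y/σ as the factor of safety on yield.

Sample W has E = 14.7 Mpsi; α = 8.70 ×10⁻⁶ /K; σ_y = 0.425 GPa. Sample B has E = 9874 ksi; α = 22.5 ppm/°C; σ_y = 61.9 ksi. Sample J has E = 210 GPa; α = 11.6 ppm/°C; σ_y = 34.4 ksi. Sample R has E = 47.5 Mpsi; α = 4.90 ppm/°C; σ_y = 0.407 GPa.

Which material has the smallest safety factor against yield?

Per material, after unit conversion:
  sample W: E = 101.4, α = 8.70, σ_y = 425.0 → σ = 132 MPa, n = 3.21
  sample B: E = 68.08, α = 22.5, σ_y = 426.8 → σ = 230 MPa, n = 1.86
  sample J: E = 210.0, α = 11.6, σ_y = 237.2 → σ = 365 MPa, n = 0.649
  sample R: E = 327.5, α = 4.90, σ_y = 407.0 → σ = 241 MPa, n = 1.69
Smallest n: sample J with n = 0.649.

sample J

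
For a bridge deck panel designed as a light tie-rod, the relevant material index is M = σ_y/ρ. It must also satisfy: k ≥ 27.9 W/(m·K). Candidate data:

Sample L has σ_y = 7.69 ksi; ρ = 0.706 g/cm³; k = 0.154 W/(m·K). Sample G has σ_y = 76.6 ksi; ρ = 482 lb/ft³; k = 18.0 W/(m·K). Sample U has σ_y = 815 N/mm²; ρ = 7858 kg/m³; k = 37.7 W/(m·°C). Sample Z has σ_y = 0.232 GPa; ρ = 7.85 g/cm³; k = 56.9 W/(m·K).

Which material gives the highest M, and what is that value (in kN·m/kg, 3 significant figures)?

sample U, M = 104 kN·m/kg

Screen on constraints: k ≥ 27.9 W/(m·K). Survivors: sample U, sample Z.
Normalizing units and computing the index:
  sample U: σ_y = 815.0 MPa, ρ = 7858 kg/m³
  sample Z: σ_y = 232.0 MPa, ρ = 7850 kg/m³
  sample U: M = 104 kN·m/kg
  sample Z: M = 29.6 kN·m/kg
Sample U ranks first.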